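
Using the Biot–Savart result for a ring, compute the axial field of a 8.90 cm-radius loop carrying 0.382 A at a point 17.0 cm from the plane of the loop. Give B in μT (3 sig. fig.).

On the axis of a circular loop, B = μ₀IR² / [2(R²+z²)^(3/2)].
R² + z² = (0.089)² + (0.17)² = 0.03682 m², and (R²+z²)^(3/2) = 7.07×10⁻³ m³.
B = (4π×10⁻⁷ × 0.382 × 0.007921) / (2 × 7.07×10⁻³) = 2.69×10⁻⁷ T.

B ≈ 0.269 μT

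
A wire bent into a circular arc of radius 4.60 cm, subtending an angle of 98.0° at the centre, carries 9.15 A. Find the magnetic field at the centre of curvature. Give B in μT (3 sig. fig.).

B ≈ 34.0 μT

The Biot–Savart field of a circular arc at its centre is B = μ₀Iφ/(4πR), with φ = 1.71 rad.
B = (4π×10⁻⁷ × 9.15 × 1.71) / (4π × 0.046) = 3.40×10⁻⁵ T.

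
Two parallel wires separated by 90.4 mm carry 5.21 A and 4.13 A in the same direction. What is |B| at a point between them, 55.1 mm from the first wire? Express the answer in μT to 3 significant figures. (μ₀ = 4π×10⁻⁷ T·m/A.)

Each long wire gives B = μ₀I/(2πd). Distances are d₁ = 0.0551 m and d₂ = 0.0353 m.
B₁ = 1.89×10⁻⁵ T, B₂ = 2.34×10⁻⁵ T.
Between parallel currents the two contributions point in opposite directions, so they subtract. B = |B₁ − B₂| = |1.89×10⁻⁵ − 2.34×10⁻⁵| = 4.49×10⁻⁶ T.

B ≈ 4.49 μT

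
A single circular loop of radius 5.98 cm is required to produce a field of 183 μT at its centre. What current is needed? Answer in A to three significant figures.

I ≈ 17.4 A

At the centre of a circular loop B = μ₀I/(2R), so I = 2RB/μ₀.
With R = 0.0598 m, I = 2 × 0.0598 × 1.83×10⁻⁴ / (4π×10⁻⁷) = 17.4 A.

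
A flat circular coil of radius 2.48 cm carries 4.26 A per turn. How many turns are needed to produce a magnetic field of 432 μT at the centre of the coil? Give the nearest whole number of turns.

For an N-turn coil, B = Nμ₀I/(2R). A single turn gives B₁ = 1.08×10⁻⁴ T with R = 0.0248 m.
N = B/B₁ = 4.32×10⁻⁴ / 1.08×10⁻⁴ = 4.00.

N = 4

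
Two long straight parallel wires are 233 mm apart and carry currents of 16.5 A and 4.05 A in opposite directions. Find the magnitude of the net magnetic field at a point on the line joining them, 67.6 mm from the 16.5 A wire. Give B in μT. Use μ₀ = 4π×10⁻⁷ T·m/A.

Each long wire gives B = μ₀I/(2πd). Distances are d₁ = 0.0676 m and d₂ = 0.1654 m.
B₁ = 4.88×10⁻⁵ T, B₂ = 4.90×10⁻⁶ T.
Between antiparallel currents both contributions point the same way, so they add. B = B₁ + B₂ = 4.88×10⁻⁵ + 4.90×10⁻⁶ = 5.37×10⁻⁵ T.

B ≈ 53.7 μT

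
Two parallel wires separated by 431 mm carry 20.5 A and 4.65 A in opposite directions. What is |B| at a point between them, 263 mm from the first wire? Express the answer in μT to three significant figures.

Each long wire gives B = μ₀I/(2πd). Distances are d₁ = 0.263 m and d₂ = 0.168 m.
B₁ = 1.56×10⁻⁵ T, B₂ = 5.54×10⁻⁶ T.
Between antiparallel currents both contributions point the same way, so they add. B = B₁ + B₂ = 1.56×10⁻⁵ + 5.54×10⁻⁶ = 2.11×10⁻⁵ T.

B ≈ 21.1 μT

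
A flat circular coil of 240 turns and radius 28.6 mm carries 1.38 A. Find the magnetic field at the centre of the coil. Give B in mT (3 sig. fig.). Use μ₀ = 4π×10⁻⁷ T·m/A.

For an N-turn flat coil, B = Nμ₀I/(2R) with R = 0.0286 m.
B = 240 × 3.03×10⁻⁵ T = 7.28×10⁻³ T.

B ≈ 7.28 mT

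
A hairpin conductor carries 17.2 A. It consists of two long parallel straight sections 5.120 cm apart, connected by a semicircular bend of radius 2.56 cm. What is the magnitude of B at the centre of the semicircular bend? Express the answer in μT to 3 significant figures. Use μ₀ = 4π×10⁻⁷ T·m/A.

B ≈ 345 μT

The semicircular arc contributes B_arc = μ₀I·π/(4πR) = μ₀I/(4R) = 2.11×10⁻⁴ T.
Each semi-infinite lead is at perpendicular distance R = 0.0256 m from the centre, with the perpendicular foot at its near end, so it contributes μ₀I/(4πR); both point the same way, together 1.34×10⁻⁴ T.
Arc and leads all point the same direction: B = 2.11×10⁻⁴ + 1.34×10⁻⁴ = 3.45×10⁻⁴ T.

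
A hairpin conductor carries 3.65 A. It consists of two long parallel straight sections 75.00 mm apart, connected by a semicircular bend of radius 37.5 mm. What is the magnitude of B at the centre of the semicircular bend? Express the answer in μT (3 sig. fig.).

The semicircular arc contributes B_arc = μ₀I·π/(4πR) = μ₀I/(4R) = 3.06×10⁻⁵ T.
Each semi-infinite lead is at perpendicular distance R = 0.0375 m from the centre, with the perpendicular foot at its near end, so it contributes μ₀I/(4πR); both point the same way, together 1.95×10⁻⁵ T.
Arc and leads all point the same direction: B = 3.06×10⁻⁵ + 1.95×10⁻⁵ = 5.00×10⁻⁵ T.

B ≈ 50.0 μT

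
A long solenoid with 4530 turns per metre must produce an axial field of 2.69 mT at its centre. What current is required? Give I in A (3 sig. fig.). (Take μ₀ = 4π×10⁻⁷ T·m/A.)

Inside a long solenoid B = μ₀nI with n = 4530 m⁻¹, so I = B/(μ₀n).
I = 2.69×10⁻³ / (4π×10⁻⁷ × 4530) = 0.473 A.

I ≈ 0.473 A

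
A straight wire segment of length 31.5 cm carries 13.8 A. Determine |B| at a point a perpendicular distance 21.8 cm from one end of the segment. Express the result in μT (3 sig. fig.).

B ≈ 5.21 μT

For a finite straight segment, B = (μ₀I/4πd)(sinθ₁ + sinθ₂), where θ₁, θ₂ are the angles from the perpendicular to each end.
The perpendicular foot is at one end, so the two end-offsets along the wire are 0 and L = 0.315 m.
sinθ₁ = 0/√(0²+0.218²) = 0.0000; sinθ₂ = 0.315/√(0.315²+0.218²) = 0.8223.
B = (4π×10⁻⁷ × 13.8) / (4π × 0.218) × (0.0000 + 0.8223) = 5.21×10⁻⁶ T.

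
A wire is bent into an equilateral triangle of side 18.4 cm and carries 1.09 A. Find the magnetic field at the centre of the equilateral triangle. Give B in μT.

Each side is a finite straight segment at perpendicular distance d = a/(2 tan(π/3)) = 0.05312 m from the centre, with end-angles ±π/3.
One side contributes B₁ = (μ₀I/4πd)·2 sin(π/3) = 3.55×10⁻⁶ T.
All 3 sides add in the same direction: B = 3 × 3.55×10⁻⁶ = 1.07×10⁻⁵ T.

B ≈ 10.7 μT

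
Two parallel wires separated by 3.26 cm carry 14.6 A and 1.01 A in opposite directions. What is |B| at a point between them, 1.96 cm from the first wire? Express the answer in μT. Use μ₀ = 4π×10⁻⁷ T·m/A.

B ≈ 165 μT

Each long wire gives B = μ₀I/(2πd). Distances are d₁ = 0.0196 m and d₂ = 0.013 m.
B₁ = 1.49×10⁻⁴ T, B₂ = 1.55×10⁻⁵ T.
Between antiparallel currents both contributions point the same way, so they add. B = B₁ + B₂ = 1.49×10⁻⁴ + 1.55×10⁻⁵ = 1.65×10⁻⁴ T.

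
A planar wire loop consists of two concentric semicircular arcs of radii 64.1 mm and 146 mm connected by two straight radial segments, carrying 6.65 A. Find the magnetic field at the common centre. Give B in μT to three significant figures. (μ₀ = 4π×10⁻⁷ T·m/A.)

The radial connectors point toward the centre, so dl × r̂ = 0 and they contribute nothing.
Each semicircle gives μ₀I/(4R): inner arc 3.26×10⁻⁵ T, outer arc 1.43×10⁻⁵ T.
The two arcs carry current in opposite angular senses, so their fields oppose: B = |3.26×10⁻⁵ − 1.43×10⁻⁵| = 1.83×10⁻⁵ T.

B ≈ 18.3 μT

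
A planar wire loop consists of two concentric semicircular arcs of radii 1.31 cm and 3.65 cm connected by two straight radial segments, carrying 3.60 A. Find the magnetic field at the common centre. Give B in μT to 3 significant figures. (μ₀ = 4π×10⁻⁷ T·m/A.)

The radial connectors point toward the centre, so dl × r̂ = 0 and they contribute nothing.
Each semicircle gives μ₀I/(4R): inner arc 8.63×10⁻⁵ T, outer arc 3.10×10⁻⁵ T.
The two arcs carry current in opposite angular senses, so their fields oppose: B = |8.63×10⁻⁵ − 3.10×10⁻⁵| = 5.53×10⁻⁵ T.

B ≈ 55.3 μT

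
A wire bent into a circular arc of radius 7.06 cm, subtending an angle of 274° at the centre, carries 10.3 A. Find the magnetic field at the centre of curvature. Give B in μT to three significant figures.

The Biot–Savart field of a circular arc at its centre is B = μ₀Iφ/(4πR), with φ = 4.782 rad.
B = (4π×10⁻⁷ × 10.3 × 4.782) / (4π × 0.0706) = 6.98×10⁻⁵ T.

B ≈ 69.8 μT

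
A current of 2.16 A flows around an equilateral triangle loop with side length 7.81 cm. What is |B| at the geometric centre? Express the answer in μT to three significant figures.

Each side is a finite straight segment at perpendicular distance d = a/(2 tan(π/3)) = 0.02255 m from the centre, with end-angles ±π/3.
One side contributes B₁ = (μ₀I/4πd)·2 sin(π/3) = 1.66×10⁻⁵ T.
All 3 sides add in the same direction: B = 3 × 1.66×10⁻⁵ = 4.98×10⁻⁵ T.

B ≈ 49.8 μT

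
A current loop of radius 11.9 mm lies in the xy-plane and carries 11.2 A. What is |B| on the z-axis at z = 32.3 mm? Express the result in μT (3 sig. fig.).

B ≈ 24.4 μT

On the axis of a circular loop, B = μ₀IR² / [2(R²+z²)^(3/2)].
R² + z² = (0.0119)² + (0.0323)² = 0.001185 m², and (R²+z²)^(3/2) = 4.08×10⁻⁵ m³.
B = (4π×10⁻⁷ × 11.2 × 0.0001416) / (2 × 4.08×10⁻⁵) = 2.44×10⁻⁵ T.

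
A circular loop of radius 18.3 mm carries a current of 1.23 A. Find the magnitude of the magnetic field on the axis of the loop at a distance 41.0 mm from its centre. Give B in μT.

B ≈ 2.86 μT

On the axis of a circular loop, B = μ₀IR² / [2(R²+z²)^(3/2)].
R² + z² = (0.0183)² + (0.041)² = 0.002016 m², and (R²+z²)^(3/2) = 9.05×10⁻⁵ m³.
B = (4π×10⁻⁷ × 1.23 × 0.0003349) / (2 × 9.05×10⁻⁵) = 2.86×10⁻⁶ T.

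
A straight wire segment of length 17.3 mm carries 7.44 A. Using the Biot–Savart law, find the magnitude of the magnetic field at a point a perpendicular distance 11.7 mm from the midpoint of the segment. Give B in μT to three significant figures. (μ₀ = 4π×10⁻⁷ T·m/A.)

For a finite straight segment, B = (μ₀I/4πd)(sinθ₁ + sinθ₂), where θ₁, θ₂ are the angles from the perpendicular to each end.
The perpendicular from the point meets the wire at its midpoint, so each end is L/2 = 0.00865 m away along the wire.
sinθ₁ = 0.00865/√(0.00865²+0.0117²) = 0.5945; sinθ₂ = 0.00865/√(0.00865²+0.0117²) = 0.5945.
B = (4π×10⁻⁷ × 7.44) / (4π × 0.0117) × (0.5945 + 0.5945) = 7.56×10⁻⁵ T.

B ≈ 75.6 μT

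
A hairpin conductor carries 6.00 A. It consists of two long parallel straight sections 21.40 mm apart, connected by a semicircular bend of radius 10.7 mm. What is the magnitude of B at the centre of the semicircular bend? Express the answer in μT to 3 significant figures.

The semicircular arc contributes B_arc = μ₀I·π/(4πR) = μ₀I/(4R) = 1.76×10⁻⁴ T.
Each semi-infinite lead is at perpendicular distance R = 0.0107 m from the centre, with the perpendicular foot at its near end, so it contributes μ₀I/(4πR); both point the same way, together 1.12×10⁻⁴ T.
Arc and leads all point the same direction: B = 1.76×10⁻⁴ + 1.12×10⁻⁴ = 2.88×10⁻⁴ T.

B ≈ 288 μT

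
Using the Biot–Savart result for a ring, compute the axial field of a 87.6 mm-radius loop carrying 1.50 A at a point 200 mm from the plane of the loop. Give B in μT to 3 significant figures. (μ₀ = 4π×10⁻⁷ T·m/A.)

B ≈ 0.695 μT

On the axis of a circular loop, B = μ₀IR² / [2(R²+z²)^(3/2)].
R² + z² = (0.0876)² + (0.2)² = 0.04767 m², and (R²+z²)^(3/2) = 1.04×10⁻² m³.
B = (4π×10⁻⁷ × 1.50 × 0.007674) / (2 × 1.04×10⁻²) = 6.95×10⁻⁷ T.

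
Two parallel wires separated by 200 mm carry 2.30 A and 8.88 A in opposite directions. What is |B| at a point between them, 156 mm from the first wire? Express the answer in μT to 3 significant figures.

B ≈ 43.3 μT

Each long wire gives B = μ₀I/(2πd). Distances are d₁ = 0.156 m and d₂ = 0.044 m.
B₁ = 2.95×10⁻⁶ T, B₂ = 4.04×10⁻⁵ T.
Between antiparallel currents both contributions point the same way, so they add. B = B₁ + B₂ = 2.95×10⁻⁶ + 4.04×10⁻⁵ = 4.33×10⁻⁵ T.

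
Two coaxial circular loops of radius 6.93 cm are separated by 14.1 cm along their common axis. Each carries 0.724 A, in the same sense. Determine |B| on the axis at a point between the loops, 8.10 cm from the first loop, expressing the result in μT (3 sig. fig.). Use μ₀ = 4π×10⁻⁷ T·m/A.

Each loop contributes B = μ₀IR²/[2(R²+z²)^(3/2)] on the axis, with z measured from that loop.
Loop 1 (z = 0.081 m): B₁ = 1.80×10⁻⁶ T. Loop 2 (z = 0.06 m): B₂ = 2.84×10⁻⁶ T.
The fields add: B = B₁ + B₂ = 4.64×10⁻⁶ T.

B ≈ 4.64 μT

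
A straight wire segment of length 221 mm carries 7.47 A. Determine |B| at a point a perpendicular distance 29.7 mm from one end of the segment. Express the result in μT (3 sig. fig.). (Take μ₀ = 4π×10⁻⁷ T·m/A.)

For a finite straight segment, B = (μ₀I/4πd)(sinθ₁ + sinθ₂), where θ₁, θ₂ are the angles from the perpendicular to each end.
The perpendicular foot is at one end, so the two end-offsets along the wire are 0 and L = 0.221 m.
sinθ₁ = 0/√(0²+0.0297²) = 0.0000; sinθ₂ = 0.221/√(0.221²+0.0297²) = 0.9911.
B = (4π×10⁻⁷ × 7.47) / (4π × 0.0297) × (0.0000 + 0.9911) = 2.49×10⁻⁵ T.

B ≈ 24.9 μT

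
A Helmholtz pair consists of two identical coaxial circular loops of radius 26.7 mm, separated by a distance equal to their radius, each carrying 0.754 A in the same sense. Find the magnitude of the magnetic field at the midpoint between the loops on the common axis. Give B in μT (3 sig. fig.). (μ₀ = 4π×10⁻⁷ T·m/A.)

Each loop contributes B = μ₀IR²/[2(R²+z²)^(3/2)] on the axis, with z measured from that loop.
Loop 1 (z = 0.01335 m): B₁ = 1.27×10⁻⁵ T. Loop 2 (z = 0.01335 m): B₂ = 1.27×10⁻⁵ T.
The fields add: B = B₁ + B₂ = 2.54×10⁻⁵ T.

B ≈ 25.4 μT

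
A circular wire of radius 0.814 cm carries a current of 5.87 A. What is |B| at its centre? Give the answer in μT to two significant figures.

At the centre of a circular loop the Biot–Savart law gives B = μ₀I/(2R).
B = (4π×10⁻⁷ × 5.87) / (2 × 0.00814) = 4.53×10⁻⁴ T.

B ≈ 450 μT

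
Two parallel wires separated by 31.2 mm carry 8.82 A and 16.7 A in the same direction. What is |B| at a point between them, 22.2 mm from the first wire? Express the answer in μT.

B ≈ 292 μT

Each long wire gives B = μ₀I/(2πd). Distances are d₁ = 0.0222 m and d₂ = 0.009 m.
B₁ = 7.95×10⁻⁵ T, B₂ = 3.71×10⁻⁴ T.
Between parallel currents the two contributions point in opposite directions, so they subtract. B = |B₁ − B₂| = |7.95×10⁻⁵ − 3.71×10⁻⁴| = 2.92×10⁻⁴ T.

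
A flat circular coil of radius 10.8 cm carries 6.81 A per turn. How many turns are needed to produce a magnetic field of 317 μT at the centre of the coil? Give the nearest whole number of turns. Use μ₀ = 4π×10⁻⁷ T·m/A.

N = 8

For an N-turn coil, B = Nμ₀I/(2R). A single turn gives B₁ = 3.96×10⁻⁵ T with R = 0.108 m.
N = B/B₁ = 3.17×10⁻⁴ / 3.96×10⁻⁵ = 8.00.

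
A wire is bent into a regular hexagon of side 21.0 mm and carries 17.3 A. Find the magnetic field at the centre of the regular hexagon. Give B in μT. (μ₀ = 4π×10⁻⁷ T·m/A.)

B ≈ 571 μT

Each side is a finite straight segment at perpendicular distance d = a/(2 tan(π/6)) = 0.01819 m from the centre, with end-angles ±π/6.
One side contributes B₁ = (μ₀I/4πd)·2 sin(π/6) = 9.51×10⁻⁵ T.
All 6 sides add in the same direction: B = 6 × 9.51×10⁻⁵ = 5.71×10⁻⁴ T.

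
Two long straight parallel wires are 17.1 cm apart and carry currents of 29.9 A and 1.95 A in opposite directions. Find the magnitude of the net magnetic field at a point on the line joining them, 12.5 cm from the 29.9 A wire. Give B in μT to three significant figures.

B ≈ 56.3 μT

Each long wire gives B = μ₀I/(2πd). Distances are d₁ = 0.125 m and d₂ = 0.046 m.
B₁ = 4.78×10⁻⁵ T, B₂ = 8.48×10⁻⁶ T.
Between antiparallel currents both contributions point the same way, so they add. B = B₁ + B₂ = 4.78×10⁻⁵ + 8.48×10⁻⁶ = 5.63×10⁻⁵ T.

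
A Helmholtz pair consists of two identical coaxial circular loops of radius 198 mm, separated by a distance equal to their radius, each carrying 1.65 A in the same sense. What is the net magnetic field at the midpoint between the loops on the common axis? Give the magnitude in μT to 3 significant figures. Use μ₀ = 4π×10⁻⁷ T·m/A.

B ≈ 7.49 μT

Each loop contributes B = μ₀IR²/[2(R²+z²)^(3/2)] on the axis, with z measured from that loop.
Loop 1 (z = 0.099 m): B₁ = 3.75×10⁻⁶ T. Loop 2 (z = 0.099 m): B₂ = 3.75×10⁻⁶ T.
The fields add: B = B₁ + B₂ = 7.49×10⁻⁶ T.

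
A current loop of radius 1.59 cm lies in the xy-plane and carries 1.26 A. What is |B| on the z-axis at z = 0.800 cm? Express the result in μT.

B ≈ 35.5 μT

On the axis of a circular loop, B = μ₀IR² / [2(R²+z²)^(3/2)].
R² + z² = (0.0159)² + (0.008)² = 0.0003168 m², and (R²+z²)^(3/2) = 5.64×10⁻⁶ m³.
B = (4π×10⁻⁷ × 1.26 × 0.0002528) / (2 × 5.64×10⁻⁶) = 3.55×10⁻⁵ T.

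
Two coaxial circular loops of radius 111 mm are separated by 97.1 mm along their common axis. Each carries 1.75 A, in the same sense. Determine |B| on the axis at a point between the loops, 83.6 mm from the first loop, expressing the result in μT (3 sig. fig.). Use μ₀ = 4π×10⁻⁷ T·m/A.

Each loop contributes B = μ₀IR²/[2(R²+z²)^(3/2)] on the axis, with z measured from that loop.
Loop 1 (z = 0.0836 m): B₁ = 5.05×10⁻⁶ T. Loop 2 (z = 0.0135 m): B₂ = 9.69×10⁻⁶ T.
The fields add: B = B₁ + B₂ = 1.47×10⁻⁵ T.

B ≈ 14.7 μT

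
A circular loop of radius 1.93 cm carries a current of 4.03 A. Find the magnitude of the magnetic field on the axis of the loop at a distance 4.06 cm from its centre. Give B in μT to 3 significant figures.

B ≈ 10.4 μT

On the axis of a circular loop, B = μ₀IR² / [2(R²+z²)^(3/2)].
R² + z² = (0.0193)² + (0.0406)² = 0.002021 m², and (R²+z²)^(3/2) = 9.08×10⁻⁵ m³.
B = (4π×10⁻⁷ × 4.03 × 0.0003725) / (2 × 9.08×10⁻⁵) = 1.04×10⁻⁵ T.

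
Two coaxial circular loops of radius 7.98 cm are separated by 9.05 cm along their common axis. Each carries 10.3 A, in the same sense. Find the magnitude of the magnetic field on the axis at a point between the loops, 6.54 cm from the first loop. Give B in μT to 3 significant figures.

Each loop contributes B = μ₀IR²/[2(R²+z²)^(3/2)] on the axis, with z measured from that loop.
Loop 1 (z = 0.0654 m): B₁ = 3.75×10⁻⁵ T. Loop 2 (z = 0.0251 m): B₂ = 7.04×10⁻⁵ T.
The fields add: B = B₁ + B₂ = 1.08×10⁻⁴ T.

B ≈ 108 μT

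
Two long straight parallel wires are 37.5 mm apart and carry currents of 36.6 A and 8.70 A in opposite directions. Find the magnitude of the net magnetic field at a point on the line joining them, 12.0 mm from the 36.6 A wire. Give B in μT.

B ≈ 678 μT

Each long wire gives B = μ₀I/(2πd). Distances are d₁ = 0.012 m and d₂ = 0.0255 m.
B₁ = 6.10×10⁻⁴ T, B₂ = 6.82×10⁻⁵ T.
Between antiparallel currents both contributions point the same way, so they add. B = B₁ + B₂ = 6.10×10⁻⁴ + 6.82×10⁻⁵ = 6.78×10⁻⁴ T.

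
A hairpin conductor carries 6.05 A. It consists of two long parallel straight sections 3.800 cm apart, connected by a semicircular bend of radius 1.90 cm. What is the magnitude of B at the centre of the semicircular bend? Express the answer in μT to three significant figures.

The semicircular arc contributes B_arc = μ₀I·π/(4πR) = μ₀I/(4R) = 1.00×10⁻⁴ T.
Each semi-infinite lead is at perpendicular distance R = 0.019 m from the centre, with the perpendicular foot at its near end, so it contributes μ₀I/(4πR); both point the same way, together 6.37×10⁻⁵ T.
Arc and leads all point the same direction: B = 1.00×10⁻⁴ + 6.37×10⁻⁵ = 1.64×10⁻⁴ T.

B ≈ 164 μT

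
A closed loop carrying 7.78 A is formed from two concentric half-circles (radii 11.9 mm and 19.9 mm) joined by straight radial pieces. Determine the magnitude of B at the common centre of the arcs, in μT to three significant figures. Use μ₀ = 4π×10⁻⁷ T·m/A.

The radial connectors point toward the centre, so dl × r̂ = 0 and they contribute nothing.
Each semicircle gives μ₀I/(4R): inner arc 2.05×10⁻⁴ T, outer arc 1.23×10⁻⁴ T.
The two arcs carry current in opposite angular senses, so their fields oppose: B = |2.05×10⁻⁴ − 1.23×10⁻⁴| = 8.26×10⁻⁵ T.

B ≈ 82.6 μT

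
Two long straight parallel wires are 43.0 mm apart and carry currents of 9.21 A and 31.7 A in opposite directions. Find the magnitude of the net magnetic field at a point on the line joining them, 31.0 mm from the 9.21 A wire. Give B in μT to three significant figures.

B ≈ 588 μT

Each long wire gives B = μ₀I/(2πd). Distances are d₁ = 0.031 m and d₂ = 0.012 m.
B₁ = 5.94×10⁻⁵ T, B₂ = 5.28×10⁻⁴ T.
Between antiparallel currents both contributions point the same way, so they add. B = B₁ + B₂ = 5.94×10⁻⁵ + 5.28×10⁻⁴ = 5.88×10⁻⁴ T.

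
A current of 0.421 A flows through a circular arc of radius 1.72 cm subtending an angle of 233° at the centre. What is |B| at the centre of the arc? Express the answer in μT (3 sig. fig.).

B ≈ 9.95 μT

The Biot–Savart field of a circular arc at its centre is B = μ₀Iφ/(4πR), with φ = 4.067 rad.
B = (4π×10⁻⁷ × 0.421 × 4.067) / (4π × 0.0172) = 9.95×10⁻⁶ T.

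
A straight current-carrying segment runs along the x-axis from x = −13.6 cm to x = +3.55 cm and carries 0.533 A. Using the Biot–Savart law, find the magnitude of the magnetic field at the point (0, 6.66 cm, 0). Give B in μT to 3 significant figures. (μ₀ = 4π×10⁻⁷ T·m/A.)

B ≈ 1.10 μT

For a finite straight segment, B = (μ₀I/4πd)(sinθ₁ + sinθ₂), where θ₁, θ₂ are the angles from the perpendicular to each end.
The perpendicular distance is d = 0.0666 m; the end-offsets along the wire are a = 0.136 m and b = 0.0355 m.
sinθ₁ = 0.136/√(0.136²+0.0666²) = 0.8981; sinθ₂ = 0.0355/√(0.0355²+0.0666²) = 0.4704.
B = (4π×10⁻⁷ × 0.533) / (4π × 0.0666) × (0.8981 + 0.4704) = 1.10×10⁻⁶ T.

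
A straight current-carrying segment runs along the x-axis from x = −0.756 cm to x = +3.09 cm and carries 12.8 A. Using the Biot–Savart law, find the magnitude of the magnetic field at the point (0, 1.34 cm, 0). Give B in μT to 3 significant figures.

For a finite straight segment, B = (μ₀I/4πd)(sinθ₁ + sinθ₂), where θ₁, θ₂ are the angles from the perpendicular to each end.
The perpendicular distance is d = 0.0134 m; the end-offsets along the wire are a = 0.00756 m and b = 0.0309 m.
sinθ₁ = 0.00756/√(0.00756²+0.0134²) = 0.4914; sinθ₂ = 0.0309/√(0.0309²+0.0134²) = 0.9174.
B = (4π×10⁻⁷ × 12.8) / (4π × 0.0134) × (0.4914 + 0.9174) = 1.35×10⁻⁴ T.

B ≈ 135 μT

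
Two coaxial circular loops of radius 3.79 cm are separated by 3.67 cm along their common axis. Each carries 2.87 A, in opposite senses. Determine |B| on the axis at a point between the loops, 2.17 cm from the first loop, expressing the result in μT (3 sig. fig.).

B ≈ 7.15 μT

Each loop contributes B = μ₀IR²/[2(R²+z²)^(3/2)] on the axis, with z measured from that loop.
Loop 1 (z = 0.0217 m): B₁ = 3.11×10⁻⁵ T. Loop 2 (z = 0.015 m): B₂ = 3.82×10⁻⁵ T.
The fields oppose: B = |B₁ − B₂| = 7.15×10⁻⁶ T.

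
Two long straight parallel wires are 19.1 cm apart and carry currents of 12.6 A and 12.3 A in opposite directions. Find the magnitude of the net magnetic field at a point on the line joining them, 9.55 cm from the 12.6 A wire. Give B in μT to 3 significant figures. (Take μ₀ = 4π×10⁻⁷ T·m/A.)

Each long wire gives B = μ₀I/(2πd). Distances are d₁ = 0.0955 m and d₂ = 0.0955 m.
B₁ = 2.64×10⁻⁵ T, B₂ = 2.58×10⁻⁵ T.
Between antiparallel currents both contributions point the same way, so they add. B = B₁ + B₂ = 2.64×10⁻⁵ + 2.58×10⁻⁵ = 5.21×10⁻⁵ T.

B ≈ 52.1 μT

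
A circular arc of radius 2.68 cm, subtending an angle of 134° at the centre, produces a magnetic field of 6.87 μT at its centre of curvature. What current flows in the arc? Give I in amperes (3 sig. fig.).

For a circular arc, B = μ₀Iφ/(4πR) with φ in radians; here φ = 2.339 rad.
So I = 4πRB/(μ₀φ) = 4π × 0.0268 × 6.87×10⁻⁶ / (4π×10⁻⁷ × 2.339) = 0.787 A.

I ≈ 0.787 A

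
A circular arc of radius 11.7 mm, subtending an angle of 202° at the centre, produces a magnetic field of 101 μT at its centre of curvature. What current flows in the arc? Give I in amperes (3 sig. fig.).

I ≈ 3.35 A

For a circular arc, B = μ₀Iφ/(4πR) with φ in radians; here φ = 3.526 rad.
So I = 4πRB/(μ₀φ) = 4π × 0.0117 × 1.01×10⁻⁴ / (4π×10⁻⁷ × 3.526) = 3.35 A.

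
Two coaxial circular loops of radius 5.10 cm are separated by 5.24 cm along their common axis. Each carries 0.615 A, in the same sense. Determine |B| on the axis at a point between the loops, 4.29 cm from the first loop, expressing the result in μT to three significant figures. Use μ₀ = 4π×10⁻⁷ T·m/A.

Each loop contributes B = μ₀IR²/[2(R²+z²)^(3/2)] on the axis, with z measured from that loop.
Loop 1 (z = 0.0429 m): B₁ = 3.40×10⁻⁶ T. Loop 2 (z = 0.0095 m): B₂ = 7.20×10⁻⁶ T.
The fields add: B = B₁ + B₂ = 1.06×10⁻⁵ T.

B ≈ 10.6 μT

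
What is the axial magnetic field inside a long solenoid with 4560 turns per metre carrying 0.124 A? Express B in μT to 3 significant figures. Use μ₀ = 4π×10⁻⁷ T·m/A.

B ≈ 711 μT

Inside a long solenoid, B = μ₀nI with n = 4560 turns/m.
B = 4π×10⁻⁷ × 4560 × 0.124 = 7.11×10⁻⁴ T.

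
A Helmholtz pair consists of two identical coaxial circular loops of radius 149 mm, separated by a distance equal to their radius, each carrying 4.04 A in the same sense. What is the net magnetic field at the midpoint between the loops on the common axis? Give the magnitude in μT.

Each loop contributes B = μ₀IR²/[2(R²+z²)^(3/2)] on the axis, with z measured from that loop.
Loop 1 (z = 0.0745 m): B₁ = 1.22×10⁻⁵ T. Loop 2 (z = 0.0745 m): B₂ = 1.22×10⁻⁵ T.
The fields add: B = B₁ + B₂ = 2.44×10⁻⁵ T.

B ≈ 24.4 μT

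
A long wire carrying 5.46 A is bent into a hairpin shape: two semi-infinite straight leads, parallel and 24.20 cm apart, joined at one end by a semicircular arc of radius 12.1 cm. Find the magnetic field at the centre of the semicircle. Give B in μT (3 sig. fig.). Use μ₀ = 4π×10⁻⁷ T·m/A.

The semicircular arc contributes B_arc = μ₀I·π/(4πR) = μ₀I/(4R) = 1.42×10⁻⁵ T.
Each semi-infinite lead is at perpendicular distance R = 0.121 m from the centre, with the perpendicular foot at its near end, so it contributes μ₀I/(4πR); both point the same way, together 9.02×10⁻⁶ T.
Arc and leads all point the same direction: B = 1.42×10⁻⁵ + 9.02×10⁻⁶ = 2.32×10⁻⁵ T.

B ≈ 23.2 μT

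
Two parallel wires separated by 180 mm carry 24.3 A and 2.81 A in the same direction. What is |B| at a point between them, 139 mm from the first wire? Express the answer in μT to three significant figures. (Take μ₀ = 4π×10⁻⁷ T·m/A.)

B ≈ 21.3 μT

Each long wire gives B = μ₀I/(2πd). Distances are d₁ = 0.139 m and d₂ = 0.041 m.
B₁ = 3.50×10⁻⁵ T, B₂ = 1.37×10⁻⁵ T.
Between parallel currents the two contributions point in opposite directions, so they subtract. B = |B₁ − B₂| = |3.50×10⁻⁵ − 1.37×10⁻⁵| = 2.13×10⁻⁵ T.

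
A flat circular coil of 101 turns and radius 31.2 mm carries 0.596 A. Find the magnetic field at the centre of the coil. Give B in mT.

For an N-turn flat coil, B = Nμ₀I/(2R) with R = 0.0312 m.
B = 101 × 1.20×10⁻⁵ T = 1.21×10⁻³ T.

B ≈ 1.21 mT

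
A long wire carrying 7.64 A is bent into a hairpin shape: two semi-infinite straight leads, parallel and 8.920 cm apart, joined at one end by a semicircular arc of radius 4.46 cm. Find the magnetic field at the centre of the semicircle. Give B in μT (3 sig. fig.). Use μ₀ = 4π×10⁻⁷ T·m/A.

B ≈ 88.1 μT

The semicircular arc contributes B_arc = μ₀I·π/(4πR) = μ₀I/(4R) = 5.38×10⁻⁵ T.
Each semi-infinite lead is at perpendicular distance R = 0.0446 m from the centre, with the perpendicular foot at its near end, so it contributes μ₀I/(4πR); both point the same way, together 3.43×10⁻⁵ T.
Arc and leads all point the same direction: B = 5.38×10⁻⁵ + 3.43×10⁻⁵ = 8.81×10⁻⁵ T.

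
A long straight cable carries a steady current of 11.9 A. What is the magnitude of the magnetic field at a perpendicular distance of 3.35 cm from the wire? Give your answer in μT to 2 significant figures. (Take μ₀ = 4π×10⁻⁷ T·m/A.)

For an infinitely long straight wire, B = μ₀I/(2πd).
B = (4π×10⁻⁷ × 11.9) / (2π × 0.0335) = 7.10×10⁻⁵ T.

B ≈ 71 μT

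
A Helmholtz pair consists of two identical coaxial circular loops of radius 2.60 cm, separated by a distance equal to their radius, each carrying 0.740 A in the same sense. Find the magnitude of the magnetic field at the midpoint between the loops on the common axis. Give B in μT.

Each loop contributes B = μ₀IR²/[2(R²+z²)^(3/2)] on the axis, with z measured from that loop.
Loop 1 (z = 0.013 m): B₁ = 1.28×10⁻⁵ T. Loop 2 (z = 0.013 m): B₂ = 1.28×10⁻⁵ T.
The fields add: B = B₁ + B₂ = 2.56×10⁻⁵ T.

B ≈ 25.6 μT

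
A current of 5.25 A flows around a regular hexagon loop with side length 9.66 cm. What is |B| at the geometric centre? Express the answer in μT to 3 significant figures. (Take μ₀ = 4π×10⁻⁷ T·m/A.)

B ≈ 37.7 μT

Each side is a finite straight segment at perpendicular distance d = a/(2 tan(π/6)) = 0.08366 m from the centre, with end-angles ±π/6.
One side contributes B₁ = (μ₀I/4πd)·2 sin(π/6) = 6.28×10⁻⁶ T.
All 6 sides add in the same direction: B = 6 × 6.28×10⁻⁶ = 3.77×10⁻⁵ T.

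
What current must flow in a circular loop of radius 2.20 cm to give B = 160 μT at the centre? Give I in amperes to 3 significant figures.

I ≈ 5.60 A

At the centre of a circular loop B = μ₀I/(2R), so I = 2RB/μ₀.
With R = 0.022 m, I = 2 × 0.022 × 1.60×10⁻⁴ / (4π×10⁻⁷) = 5.60 A.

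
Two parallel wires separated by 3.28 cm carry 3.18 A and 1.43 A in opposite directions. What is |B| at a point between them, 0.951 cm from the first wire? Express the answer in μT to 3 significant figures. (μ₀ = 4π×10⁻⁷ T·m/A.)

Each long wire gives B = μ₀I/(2πd). Distances are d₁ = 0.00951 m and d₂ = 0.02329 m.
B₁ = 6.69×10⁻⁵ T, B₂ = 1.23×10⁻⁵ T.
Between antiparallel currents both contributions point the same way, so they add. B = B₁ + B₂ = 6.69×10⁻⁵ + 1.23×10⁻⁵ = 7.92×10⁻⁵ T.

B ≈ 79.2 μT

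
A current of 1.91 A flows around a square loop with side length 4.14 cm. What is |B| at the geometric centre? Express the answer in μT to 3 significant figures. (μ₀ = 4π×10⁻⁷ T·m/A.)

B ≈ 52.2 μT

Each side is a finite straight segment at perpendicular distance d = a/(2 tan(π/4)) = 0.0207 m from the centre, with end-angles ±π/4.
One side contributes B₁ = (μ₀I/4πd)·2 sin(π/4) = 1.30×10⁻⁵ T.
All 4 sides add in the same direction: B = 4 × 1.30×10⁻⁵ = 5.22×10⁻⁵ T.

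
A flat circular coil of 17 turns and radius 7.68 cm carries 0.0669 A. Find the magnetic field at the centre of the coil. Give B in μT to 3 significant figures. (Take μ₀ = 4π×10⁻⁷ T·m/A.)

B ≈ 9.30 μT

For an N-turn flat coil, B = Nμ₀I/(2R) with R = 0.0768 m.
B = 17 × 5.47×10⁻⁷ T = 9.30×10⁻⁶ T.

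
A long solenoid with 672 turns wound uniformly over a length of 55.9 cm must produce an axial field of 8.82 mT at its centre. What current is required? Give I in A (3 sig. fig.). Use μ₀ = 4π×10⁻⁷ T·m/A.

I ≈ 5.84 A

Inside a long solenoid B = μ₀nI with n = 1202 m⁻¹, so I = B/(μ₀n).
I = 8.82×10⁻³ / (4π×10⁻⁷ × 1202) = 5.84 A.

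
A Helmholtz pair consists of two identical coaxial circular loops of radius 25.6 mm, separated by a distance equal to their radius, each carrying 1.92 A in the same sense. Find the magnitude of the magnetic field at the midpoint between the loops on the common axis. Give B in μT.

Each loop contributes B = μ₀IR²/[2(R²+z²)^(3/2)] on the axis, with z measured from that loop.
Loop 1 (z = 0.0128 m): B₁ = 3.37×10⁻⁵ T. Loop 2 (z = 0.0128 m): B₂ = 3.37×10⁻⁵ T.
The fields add: B = B₁ + B₂ = 6.74×10⁻⁵ T.

B ≈ 67.4 μT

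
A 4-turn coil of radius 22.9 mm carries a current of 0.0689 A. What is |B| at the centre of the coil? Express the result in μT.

For an N-turn flat coil, B = Nμ₀I/(2R) with R = 0.0229 m.
B = 4 × 1.89×10⁻⁶ T = 7.56×10⁻⁶ T.

B ≈ 7.56 μT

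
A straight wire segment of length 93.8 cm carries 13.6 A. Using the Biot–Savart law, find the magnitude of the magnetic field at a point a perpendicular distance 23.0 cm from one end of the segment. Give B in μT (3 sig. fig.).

B ≈ 5.74 μT

For a finite straight segment, B = (μ₀I/4πd)(sinθ₁ + sinθ₂), where θ₁, θ₂ are the angles from the perpendicular to each end.
The perpendicular foot is at one end, so the two end-offsets along the wire are 0 and L = 0.938 m.
sinθ₁ = 0/√(0²+0.23²) = 0.0000; sinθ₂ = 0.938/√(0.938²+0.23²) = 0.9712.
B = (4π×10⁻⁷ × 13.6) / (4π × 0.23) × (0.0000 + 0.9712) = 5.74×10⁻⁶ T.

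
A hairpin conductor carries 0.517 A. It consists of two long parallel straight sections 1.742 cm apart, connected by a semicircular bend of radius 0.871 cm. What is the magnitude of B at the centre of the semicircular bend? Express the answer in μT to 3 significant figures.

The semicircular arc contributes B_arc = μ₀I·π/(4πR) = μ₀I/(4R) = 1.86×10⁻⁵ T.
Each semi-infinite lead is at perpendicular distance R = 0.00871 m from the centre, with the perpendicular foot at its near end, so it contributes μ₀I/(4πR); both point the same way, together 1.19×10⁻⁵ T.
Arc and leads all point the same direction: B = 1.86×10⁻⁵ + 1.19×10⁻⁵ = 3.05×10⁻⁵ T.

B ≈ 30.5 μT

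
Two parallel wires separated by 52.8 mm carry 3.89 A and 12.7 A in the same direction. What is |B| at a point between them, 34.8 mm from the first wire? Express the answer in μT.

Each long wire gives B = μ₀I/(2πd). Distances are d₁ = 0.0348 m and d₂ = 0.018 m.
B₁ = 2.24×10⁻⁵ T, B₂ = 1.41×10⁻⁴ T.
Between parallel currents the two contributions point in opposite directions, so they subtract. B = |B₁ − B₂| = |2.24×10⁻⁵ − 1.41×10⁻⁴| = 1.19×10⁻⁴ T.

B ≈ 119 μT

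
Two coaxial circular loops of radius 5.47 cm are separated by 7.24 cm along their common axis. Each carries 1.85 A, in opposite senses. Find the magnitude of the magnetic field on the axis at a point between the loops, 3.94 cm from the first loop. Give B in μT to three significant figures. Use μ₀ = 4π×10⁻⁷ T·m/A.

B ≈ 1.99 μT

Each loop contributes B = μ₀IR²/[2(R²+z²)^(3/2)] on the axis, with z measured from that loop.
Loop 1 (z = 0.0394 m): B₁ = 1.14×10⁻⁵ T. Loop 2 (z = 0.033 m): B₂ = 1.33×10⁻⁵ T.
The fields oppose: B = |B₁ − B₂| = 1.99×10⁻⁶ T.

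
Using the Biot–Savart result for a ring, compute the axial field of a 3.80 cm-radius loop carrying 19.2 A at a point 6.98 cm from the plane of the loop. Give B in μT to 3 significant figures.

B ≈ 34.7 μT

On the axis of a circular loop, B = μ₀IR² / [2(R²+z²)^(3/2)].
R² + z² = (0.038)² + (0.0698)² = 0.006316 m², and (R²+z²)^(3/2) = 5.02×10⁻⁴ m³.
B = (4π×10⁻⁷ × 19.2 × 0.001444) / (2 × 5.02×10⁻⁴) = 3.47×10⁻⁵ T.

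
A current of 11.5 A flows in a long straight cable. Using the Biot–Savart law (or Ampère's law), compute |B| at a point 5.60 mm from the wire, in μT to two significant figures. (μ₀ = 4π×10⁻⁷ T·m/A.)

For an infinitely long straight wire, B = μ₀I/(2πd).
B = (4π×10⁻⁷ × 11.5) / (2π × 0.0056) = 4.11×10⁻⁴ T.

B ≈ 410 μT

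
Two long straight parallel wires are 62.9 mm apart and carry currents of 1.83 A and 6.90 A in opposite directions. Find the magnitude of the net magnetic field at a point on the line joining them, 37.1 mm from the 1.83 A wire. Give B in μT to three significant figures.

Each long wire gives B = μ₀I/(2πd). Distances are d₁ = 0.0371 m and d₂ = 0.0258 m.
B₁ = 9.87×10⁻⁶ T, B₂ = 5.35×10⁻⁵ T.
Between antiparallel currents both contributions point the same way, so they add. B = B₁ + B₂ = 9.87×10⁻⁶ + 5.35×10⁻⁵ = 6.34×10⁻⁵ T.

B ≈ 63.4 μT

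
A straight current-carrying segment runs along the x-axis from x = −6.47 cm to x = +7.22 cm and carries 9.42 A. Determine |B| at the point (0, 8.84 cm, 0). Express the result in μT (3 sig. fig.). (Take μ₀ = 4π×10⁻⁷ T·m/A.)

For a finite straight segment, B = (μ₀I/4πd)(sinθ₁ + sinθ₂), where θ₁, θ₂ are the angles from the perpendicular to each end.
The perpendicular distance is d = 0.0884 m; the end-offsets along the wire are a = 0.0647 m and b = 0.0722 m.
sinθ₁ = 0.0647/√(0.0647²+0.0884²) = 0.5906; sinθ₂ = 0.0722/√(0.0722²+0.0884²) = 0.6326.
B = (4π×10⁻⁷ × 9.42) / (4π × 0.0884) × (0.5906 + 0.6326) = 1.30×10⁻⁵ T.

B ≈ 13.0 μT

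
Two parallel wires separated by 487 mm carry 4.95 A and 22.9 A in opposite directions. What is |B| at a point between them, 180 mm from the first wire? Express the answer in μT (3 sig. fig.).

B ≈ 20.4 μT

Each long wire gives B = μ₀I/(2πd). Distances are d₁ = 0.18 m and d₂ = 0.307 m.
B₁ = 5.50×10⁻⁶ T, B₂ = 1.49×10⁻⁵ T.
Between antiparallel currents both contributions point the same way, so they add. B = B₁ + B₂ = 5.50×10⁻⁶ + 1.49×10⁻⁵ = 2.04×10⁻⁵ T.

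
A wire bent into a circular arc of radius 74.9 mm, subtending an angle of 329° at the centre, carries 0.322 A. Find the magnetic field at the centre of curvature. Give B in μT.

B ≈ 2.47 μT

The Biot–Savart field of a circular arc at its centre is B = μ₀Iφ/(4πR), with φ = 5.742 rad.
B = (4π×10⁻⁷ × 0.322 × 5.742) / (4π × 0.0749) = 2.47×10⁻⁶ T.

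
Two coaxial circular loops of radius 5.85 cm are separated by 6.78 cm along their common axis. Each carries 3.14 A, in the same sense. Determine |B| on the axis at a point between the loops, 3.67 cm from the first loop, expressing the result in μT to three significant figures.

B ≈ 43.7 μT

Each loop contributes B = μ₀IR²/[2(R²+z²)^(3/2)] on the axis, with z measured from that loop.
Loop 1 (z = 0.0367 m): B₁ = 2.05×10⁻⁵ T. Loop 2 (z = 0.0311 m): B₂ = 2.32×10⁻⁵ T.
The fields add: B = B₁ + B₂ = 4.37×10⁻⁵ T.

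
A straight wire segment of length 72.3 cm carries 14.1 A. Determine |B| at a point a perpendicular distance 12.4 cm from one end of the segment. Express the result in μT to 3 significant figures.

For a finite straight segment, B = (μ₀I/4πd)(sinθ₁ + sinθ₂), where θ₁, θ₂ are the angles from the perpendicular to each end.
The perpendicular foot is at one end, so the two end-offsets along the wire are 0 and L = 0.723 m.
sinθ₁ = 0/√(0²+0.124²) = 0.0000; sinθ₂ = 0.723/√(0.723²+0.124²) = 0.9856.
B = (4π×10⁻⁷ × 14.1) / (4π × 0.124) × (0.0000 + 0.9856) = 1.12×10⁻⁵ T.

B ≈ 11.2 μT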